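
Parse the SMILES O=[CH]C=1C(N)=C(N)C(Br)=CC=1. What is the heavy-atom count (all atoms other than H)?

11

Every atom symbol written in the SMILES (organic subset) is one heavy atom; implicit H are not written.
Heavy atoms by element → Br:1, C:7, N:2, O:1.
Total: 11.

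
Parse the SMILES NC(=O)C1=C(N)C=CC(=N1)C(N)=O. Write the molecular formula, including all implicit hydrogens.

C7H8N4O2

Walk through each heavy atom and fill implicit hydrogens from standard valence (C 4, N 3, O 2, S 2, halogen 1):
  atom 1: N, bond orders sum to 1 (valence 3) → 2 H
  atom 2: C, bond orders sum to 4 (valence 4) → 0 H
  atom 3: O, bond orders sum to 2 (valence 2) → 0 H
  atom 4: C, bond orders sum to 4 (valence 4) → 0 H
  atom 5: C, bond orders sum to 4 (valence 4) → 0 H
  atom 6: N, bond orders sum to 1 (valence 3) → 2 H
  atom 7: C, bond orders sum to 3 (valence 4) → 1 H
  atom 8: C, bond orders sum to 3 (valence 4) → 1 H
  atom 9: C, bond orders sum to 4 (valence 4) → 0 H
  atom 10: N, bond orders sum to 3 (valence 3) → 0 H
  atom 11: C, bond orders sum to 4 (valence 4) → 0 H
  atom 12: N, bond orders sum to 1 (valence 3) → 2 H
  atom 13: O, bond orders sum to 2 (valence 2) → 0 H
Totals → C:7, H:8, N:4, O:2.
In Hill order: C7H8N4O2.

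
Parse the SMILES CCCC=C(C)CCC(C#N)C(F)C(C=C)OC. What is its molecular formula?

Walk through each heavy atom and fill implicit hydrogens from standard valence (C 4, N 3, O 2, S 2, halogen 1):
  atom 1: C, bond orders sum to 1 (valence 4) → 3 H
  atom 2: C, bond orders sum to 2 (valence 4) → 2 H
  atom 3: C, bond orders sum to 2 (valence 4) → 2 H
  atom 4: C, bond orders sum to 3 (valence 4) → 1 H
  atom 5: C, bond orders sum to 4 (valence 4) → 0 H
  atom 6: C, bond orders sum to 1 (valence 4) → 3 H
  atom 7: C, bond orders sum to 2 (valence 4) → 2 H
  atom 8: C, bond orders sum to 2 (valence 4) → 2 H
  atom 9: C, bond orders sum to 3 (valence 4) → 1 H
  atom 10: C, bond orders sum to 4 (valence 4) → 0 H
  atom 11: N, bond orders sum to 3 (valence 3) → 0 H
  atom 12: C, bond orders sum to 3 (valence 4) → 1 H
  atom 13: F (halogen, monovalent) → 0 H
  atom 14: C, bond orders sum to 3 (valence 4) → 1 H
  atom 15: C, bond orders sum to 3 (valence 4) → 1 H
  atom 16: C, bond orders sum to 2 (valence 4) → 2 H
  atom 17: O, bond orders sum to 2 (valence 2) → 0 H
  atom 18: C, bond orders sum to 1 (valence 4) → 3 H
Totals → C:15, H:24, F:1, N:1, O:1.

C15H24FNO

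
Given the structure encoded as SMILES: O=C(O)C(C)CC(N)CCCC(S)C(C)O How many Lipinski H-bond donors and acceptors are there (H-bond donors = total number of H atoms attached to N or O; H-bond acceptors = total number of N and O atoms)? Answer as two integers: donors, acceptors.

Donors: find every N or O and count the H atoms it carries.
  atom 1 (O): bond orders sum to 2 → 0 H
  atom 3 (O): bond orders sum to 1 → 1 H
  atom 8 (N): bond orders sum to 1 → 2 H
  atom 16 (O): bond orders sum to 1 → 1 H
Lipinski HBD = 4.
Acceptors: N atoms = 1, O atoms = 3 → HBA = 4.

4, 4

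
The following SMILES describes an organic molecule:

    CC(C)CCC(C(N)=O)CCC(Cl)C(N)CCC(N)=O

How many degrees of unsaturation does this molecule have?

Degree of unsaturation = (number of rings) + (number of π bonds).
Ring closures in the SMILES: 0.
π bonds: 2 double bonds (each 1 DoU) → 2 DoU from unsaturation.
Total DoU = 0 + 2 = 2.

2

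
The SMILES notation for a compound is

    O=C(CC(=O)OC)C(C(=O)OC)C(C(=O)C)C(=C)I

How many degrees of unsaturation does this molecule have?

Degree of unsaturation = (number of rings) + (number of π bonds).
Ring closures in the SMILES: 0.
π bonds: 5 double bonds (each 1 DoU) → 5 DoU from unsaturation.
Total DoU = 0 + 5 = 5.

5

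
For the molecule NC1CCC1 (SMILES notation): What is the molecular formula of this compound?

C4H9N

Walk through each heavy atom and fill implicit hydrogens from standard valence (C 4, N 3, O 2, S 2, halogen 1):
  atom 1: N, bond orders sum to 1 (valence 3) → 2 H
  atom 2: C, bond orders sum to 3 (valence 4) → 1 H
  atom 3: C, bond orders sum to 2 (valence 4) → 2 H
  atom 4: C, bond orders sum to 2 (valence 4) → 2 H
  atom 5: C, bond orders sum to 2 (valence 4) → 2 H
Totals → C:4, H:9, N:1.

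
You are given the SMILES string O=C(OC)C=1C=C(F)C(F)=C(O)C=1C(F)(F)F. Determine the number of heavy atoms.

17

Every atom symbol written in the SMILES (organic subset) is one heavy atom; implicit H are not written.
Heavy atoms by element → C:9, F:5, O:3.
Total: 17.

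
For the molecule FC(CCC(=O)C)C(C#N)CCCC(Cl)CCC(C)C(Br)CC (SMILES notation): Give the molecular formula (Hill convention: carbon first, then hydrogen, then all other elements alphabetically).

C18H30BrClFNO

Walk through each heavy atom and fill implicit hydrogens from standard valence (C 4, N 3, O 2, S 2, halogen 1):
  atom 1: F (halogen, monovalent) → 0 H
  atom 2: C, bond orders sum to 3 (valence 4) → 1 H
  atom 3: C, bond orders sum to 2 (valence 4) → 2 H
  atom 4: C, bond orders sum to 2 (valence 4) → 2 H
  atom 5: C, bond orders sum to 4 (valence 4) → 0 H
  atom 6: O, bond orders sum to 2 (valence 2) → 0 H
  atom 7: C, bond orders sum to 1 (valence 4) → 3 H
  atom 8: C, bond orders sum to 3 (valence 4) → 1 H
  atom 9: C, bond orders sum to 4 (valence 4) → 0 H
  atom 10: N, bond orders sum to 3 (valence 3) → 0 H
  atom 11: C, bond orders sum to 2 (valence 4) → 2 H
  atom 12: C, bond orders sum to 2 (valence 4) → 2 H
  atom 13: C, bond orders sum to 2 (valence 4) → 2 H
  atom 14: C, bond orders sum to 3 (valence 4) → 1 H
  atom 15: Cl (halogen, monovalent) → 0 H
  atom 16: C, bond orders sum to 2 (valence 4) → 2 H
  atom 17: C, bond orders sum to 2 (valence 4) → 2 H
  atom 18: C, bond orders sum to 3 (valence 4) → 1 H
  atom 19: C, bond orders sum to 1 (valence 4) → 3 H
  atom 20: C, bond orders sum to 3 (valence 4) → 1 H
  atom 21: Br (halogen, monovalent) → 0 H
  atom 22: C, bond orders sum to 2 (valence 4) → 2 H
  atom 23: C, bond orders sum to 1 (valence 4) → 3 H
Totals → C:18, H:30, Br:1, Cl:1, F:1, N:1, O:1.
In Hill order: C18H30BrClFNO.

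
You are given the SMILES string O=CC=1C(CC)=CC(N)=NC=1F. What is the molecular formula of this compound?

C8H9FN2O

Walk through each heavy atom and fill implicit hydrogens from standard valence (C 4, N 3, O 2, S 2, halogen 1):
  atom 1: O, bond orders sum to 2 (valence 2) → 0 H
  atom 2: C, bond orders sum to 3 (valence 4) → 1 H
  atom 3: C, bond orders sum to 4 (valence 4) → 0 H
  atom 4: C, bond orders sum to 4 (valence 4) → 0 H
  atom 5: C, bond orders sum to 2 (valence 4) → 2 H
  atom 6: C, bond orders sum to 1 (valence 4) → 3 H
  atom 7: C, bond orders sum to 3 (valence 4) → 1 H
  atom 8: C, bond orders sum to 4 (valence 4) → 0 H
  atom 9: N, bond orders sum to 1 (valence 3) → 2 H
  atom 10: N, bond orders sum to 3 (valence 3) → 0 H
  atom 11: C, bond orders sum to 4 (valence 4) → 0 H
  atom 12: F (halogen, monovalent) → 0 H
Totals → C:8, H:9, F:1, N:2, O:1.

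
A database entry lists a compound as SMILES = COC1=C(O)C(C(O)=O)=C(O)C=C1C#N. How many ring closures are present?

1

In SMILES, each pair of matching ring-closure digits denotes one ring-closing bond; the number of such bonds equals the number of independent rings.
Ring-closure bonds here: 1.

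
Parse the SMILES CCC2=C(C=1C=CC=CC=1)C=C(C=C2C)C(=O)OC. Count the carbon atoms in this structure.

Count every carbon token in the SMILES (each C, including those in ring-closure positions and inside branches).
Carbon count: 17.

17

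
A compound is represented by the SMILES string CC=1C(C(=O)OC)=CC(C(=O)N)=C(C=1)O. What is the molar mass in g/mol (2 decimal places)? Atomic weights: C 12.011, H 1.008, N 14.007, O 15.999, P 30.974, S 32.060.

209.20 g/mol

First, the molecular formula is C10H11NO4 (counting implicit H from valence).
  C: 10 × 12.011 = 120.110
  H: 11 × 1.008 = 11.088
  N: 1 × 14.007 = 14.007
  O: 4 × 15.999 = 63.996
Sum: 10×12.011 + 11×1.008 + 1×14.007 + 4×15.999 = 209.201 → 209.20 g/mol.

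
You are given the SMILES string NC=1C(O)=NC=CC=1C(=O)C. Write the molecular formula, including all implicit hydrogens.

Walk through each heavy atom and fill implicit hydrogens from standard valence (C 4, N 3, O 2, S 2, halogen 1):
  atom 1: N, bond orders sum to 1 (valence 3) → 2 H
  atom 2: C, bond orders sum to 4 (valence 4) → 0 H
  atom 3: C, bond orders sum to 4 (valence 4) → 0 H
  atom 4: O, bond orders sum to 1 (valence 2) → 1 H
  atom 5: N, bond orders sum to 3 (valence 3) → 0 H
  atom 6: C, bond orders sum to 3 (valence 4) → 1 H
  atom 7: C, bond orders sum to 3 (valence 4) → 1 H
  atom 8: C, bond orders sum to 4 (valence 4) → 0 H
  atom 9: C, bond orders sum to 4 (valence 4) → 0 H
  atom 10: O, bond orders sum to 2 (valence 2) → 0 H
  atom 11: C, bond orders sum to 1 (valence 4) → 3 H
Totals → C:7, H:8, N:2, O:2.
In Hill order: C7H8N2O2.

C7H8N2O2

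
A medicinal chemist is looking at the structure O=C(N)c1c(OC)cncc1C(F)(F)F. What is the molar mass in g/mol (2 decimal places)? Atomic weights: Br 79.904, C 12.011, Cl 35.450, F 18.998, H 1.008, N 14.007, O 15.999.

First, the molecular formula is C8H7F3N2O2 (counting implicit H from valence).
  C: 8 × 12.011 = 96.088
  F: 3 × 18.998 = 56.994
  H: 7 × 1.008 = 7.056
  N: 2 × 14.007 = 28.014
  O: 2 × 15.999 = 31.998
Sum: 8×12.011 + 3×18.998 + 7×1.008 + 2×14.007 + 2×15.999 = 220.150 → 220.15 g/mol.

220.15 g/mol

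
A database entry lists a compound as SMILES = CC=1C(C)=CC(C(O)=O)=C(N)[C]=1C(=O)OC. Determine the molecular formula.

C11H13NO4

Walk through each heavy atom and fill implicit hydrogens from standard valence (C 4, N 3, O 2, S 2, halogen 1):
  atom 1: C, bond orders sum to 1 (valence 4) → 3 H
  atom 2: C, bond orders sum to 4 (valence 4) → 0 H
  atom 3: C, bond orders sum to 4 (valence 4) → 0 H
  atom 4: C, bond orders sum to 1 (valence 4) → 3 H
  atom 5: C, bond orders sum to 3 (valence 4) → 1 H
  atom 6: C, bond orders sum to 4 (valence 4) → 0 H
  atom 7: C, bond orders sum to 4 (valence 4) → 0 H
  atom 8: O, bond orders sum to 1 (valence 2) → 1 H
  atom 9: O, bond orders sum to 2 (valence 2) → 0 H
  atom 10: C, bond orders sum to 4 (valence 4) → 0 H
  atom 11: N, bond orders sum to 1 (valence 3) → 2 H
  atom 12: C with explicit H count 0
  atom 13: C, bond orders sum to 4 (valence 4) → 0 H
  atom 14: O, bond orders sum to 2 (valence 2) → 0 H
  atom 15: O, bond orders sum to 2 (valence 2) → 0 H
  atom 16: C, bond orders sum to 1 (valence 4) → 3 H
Totals → C:11, H:13, N:1, O:4.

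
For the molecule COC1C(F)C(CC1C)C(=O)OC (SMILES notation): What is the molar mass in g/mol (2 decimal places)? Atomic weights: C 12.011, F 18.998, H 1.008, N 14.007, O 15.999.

190.21 g/mol

First, the molecular formula is C9H15FO3 (counting implicit H from valence).
  C: 9 × 12.011 = 108.099
  F: 1 × 18.998 = 18.998
  H: 15 × 1.008 = 15.120
  O: 3 × 15.999 = 47.997
Sum: 9×12.011 + 1×18.998 + 15×1.008 + 3×15.999 = 190.214 → 190.21 g/mol.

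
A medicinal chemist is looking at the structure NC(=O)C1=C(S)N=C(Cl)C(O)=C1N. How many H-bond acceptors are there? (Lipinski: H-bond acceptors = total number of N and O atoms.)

N atoms: 3; O atoms: 2.
Lipinski HBA = 3 + 2 = 5.

5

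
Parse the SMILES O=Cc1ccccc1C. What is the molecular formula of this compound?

Walk through each heavy atom and fill implicit hydrogens from standard valence (C 4, N 3, O 2, S 2, halogen 1); for lowercase aromatic atoms, an aromatic c carries 1 H when it has two neighbours and 0 H with three, and aromatic n carries 0 H:
  atom 1: O, bond orders sum to 2 (valence 2) → 0 H
  atom 2: C, bond orders sum to 3 (valence 4) → 1 H
  atom 3: aromatic c, 3 neighbours → 0 H
  atom 4: aromatic c, 2 neighbours → 1 H
  atom 5: aromatic c, 2 neighbours → 1 H
  atom 6: aromatic c, 2 neighbours → 1 H
  atom 7: aromatic c, 2 neighbours → 1 H
  atom 8: aromatic c, 3 neighbours → 0 H
  atom 9: C, bond orders sum to 1 (valence 4) → 3 H
Totals → C:8, H:8, O:1.

C8H8O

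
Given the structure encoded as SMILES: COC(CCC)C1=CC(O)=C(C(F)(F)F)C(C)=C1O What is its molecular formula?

C13H17F3O3

Walk through each heavy atom and fill implicit hydrogens from standard valence (C 4, N 3, O 2, S 2, halogen 1):
  atom 1: C, bond orders sum to 1 (valence 4) → 3 H
  atom 2: O, bond orders sum to 2 (valence 2) → 0 H
  atom 3: C, bond orders sum to 3 (valence 4) → 1 H
  atom 4: C, bond orders sum to 2 (valence 4) → 2 H
  atom 5: C, bond orders sum to 2 (valence 4) → 2 H
  atom 6: C, bond orders sum to 1 (valence 4) → 3 H
  atom 7: C, bond orders sum to 4 (valence 4) → 0 H
  atom 8: C, bond orders sum to 3 (valence 4) → 1 H
  atom 9: C, bond orders sum to 4 (valence 4) → 0 H
  atom 10: O, bond orders sum to 1 (valence 2) → 1 H
  atom 11: C, bond orders sum to 4 (valence 4) → 0 H
  atom 12: C, bond orders sum to 4 (valence 4) → 0 H
  atom 13: F (halogen, monovalent) → 0 H
  atom 14: F (halogen, monovalent) → 0 H
  atom 15: F (halogen, monovalent) → 0 H
  atom 16: C, bond orders sum to 4 (valence 4) → 0 H
  atom 17: C, bond orders sum to 1 (valence 4) → 3 H
  atom 18: C, bond orders sum to 4 (valence 4) → 0 H
  atom 19: O, bond orders sum to 1 (valence 2) → 1 H
Totals → C:13, H:17, F:3, O:3.
In Hill order: C13H17F3O3.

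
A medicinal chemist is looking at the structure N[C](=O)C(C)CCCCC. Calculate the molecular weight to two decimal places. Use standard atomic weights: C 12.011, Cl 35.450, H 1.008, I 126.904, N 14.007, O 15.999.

First, the molecular formula is C8H17NO (counting implicit H from valence).
  C: 8 × 12.011 = 96.088
  H: 17 × 1.008 = 17.136
  N: 1 × 14.007 = 14.007
  O: 1 × 15.999 = 15.999
Sum: 8×12.011 + 17×1.008 + 1×14.007 + 1×15.999 = 143.230 → 143.23 g/mol.

143.23 g/mol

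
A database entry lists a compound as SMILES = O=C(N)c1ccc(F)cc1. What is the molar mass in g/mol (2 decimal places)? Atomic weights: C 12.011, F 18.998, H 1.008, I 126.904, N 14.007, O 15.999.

139.13 g/mol

First, the molecular formula is C7H6FNO (counting implicit H from valence).
  C: 7 × 12.011 = 84.077
  F: 1 × 18.998 = 18.998
  H: 6 × 1.008 = 6.048
  N: 1 × 14.007 = 14.007
  O: 1 × 15.999 = 15.999
Sum: 7×12.011 + 1×18.998 + 6×1.008 + 1×14.007 + 1×15.999 = 139.129 → 139.13 g/mol.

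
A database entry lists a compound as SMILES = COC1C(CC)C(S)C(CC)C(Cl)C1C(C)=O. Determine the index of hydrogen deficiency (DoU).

Molecular formula: C13H23ClO2S.
DoU = (2C + 2 + N − H − X) / 2, where X is the halogen count and O/S are ignored.
    = (2·13 + 2 + 0 − 23 − 1) / 2 = 4 / 2 = 2.

2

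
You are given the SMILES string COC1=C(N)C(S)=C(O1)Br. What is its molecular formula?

Walk through each heavy atom and fill implicit hydrogens from standard valence (C 4, N 3, O 2, S 2, halogen 1):
  atom 1: C, bond orders sum to 1 (valence 4) → 3 H
  atom 2: O, bond orders sum to 2 (valence 2) → 0 H
  atom 3: C, bond orders sum to 4 (valence 4) → 0 H
  atom 4: C, bond orders sum to 4 (valence 4) → 0 H
  atom 5: N, bond orders sum to 1 (valence 3) → 2 H
  atom 6: C, bond orders sum to 4 (valence 4) → 0 H
  atom 7: S, bond orders sum to 1 (valence 2) → 1 H
  atom 8: C, bond orders sum to 4 (valence 4) → 0 H
  atom 9: O, bond orders sum to 2 (valence 2) → 0 H
  atom 10: Br (halogen, monovalent) → 0 H
Totals → C:5, H:6, Br:1, N:1, O:2, S:1.
In Hill order: C5H6BrNO2S.

C5H6BrNO2S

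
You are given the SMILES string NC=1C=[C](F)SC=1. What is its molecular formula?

Walk through each heavy atom and fill implicit hydrogens from standard valence (C 4, N 3, O 2, S 2, halogen 1):
  atom 1: N, bond orders sum to 1 (valence 3) → 2 H
  atom 2: C, bond orders sum to 4 (valence 4) → 0 H
  atom 3: C, bond orders sum to 3 (valence 4) → 1 H
  atom 4: C with explicit H count 0
  atom 5: F (halogen, monovalent) → 0 H
  atom 6: S, bond orders sum to 2 (valence 2) → 0 H
  atom 7: C, bond orders sum to 3 (valence 4) → 1 H
Totals → C:4, H:4, F:1, N:1, S:1.

C4H4FNS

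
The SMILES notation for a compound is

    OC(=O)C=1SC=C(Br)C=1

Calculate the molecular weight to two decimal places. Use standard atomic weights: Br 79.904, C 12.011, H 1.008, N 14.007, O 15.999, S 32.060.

207.04 g/mol

First, the molecular formula is C5H3BrO2S (counting implicit H from valence).
  Br: 1 × 79.904 = 79.904
  C: 5 × 12.011 = 60.055
  H: 3 × 1.008 = 3.024
  O: 2 × 15.999 = 31.998
  S: 1 × 32.060 = 32.060
Sum: 1×79.904 + 5×12.011 + 3×1.008 + 2×15.999 + 1×32.060 = 207.041 → 207.04 g/mol.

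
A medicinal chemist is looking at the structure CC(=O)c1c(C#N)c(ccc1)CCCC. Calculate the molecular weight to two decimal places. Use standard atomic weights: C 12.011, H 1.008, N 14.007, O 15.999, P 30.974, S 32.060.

201.27 g/mol

First, the molecular formula is C13H15NO (counting implicit H from valence).
  C: 13 × 12.011 = 156.143
  H: 15 × 1.008 = 15.120
  N: 1 × 14.007 = 14.007
  O: 1 × 15.999 = 15.999
Sum: 13×12.011 + 15×1.008 + 1×14.007 + 1×15.999 = 201.269 → 201.27 g/mol.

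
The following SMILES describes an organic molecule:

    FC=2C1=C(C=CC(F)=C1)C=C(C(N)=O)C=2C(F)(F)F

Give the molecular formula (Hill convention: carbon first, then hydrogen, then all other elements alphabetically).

C12H6F5NO

Walk through each heavy atom and fill implicit hydrogens from standard valence (C 4, N 3, O 2, S 2, halogen 1):
  atom 1: F (halogen, monovalent) → 0 H
  atom 2: C, bond orders sum to 4 (valence 4) → 0 H
  atom 3: C, bond orders sum to 4 (valence 4) → 0 H
  atom 4: C, bond orders sum to 4 (valence 4) → 0 H
  atom 5: C, bond orders sum to 3 (valence 4) → 1 H
  atom 6: C, bond orders sum to 3 (valence 4) → 1 H
  atom 7: C, bond orders sum to 4 (valence 4) → 0 H
  atom 8: F (halogen, monovalent) → 0 H
  atom 9: C, bond orders sum to 3 (valence 4) → 1 H
  atom 10: C, bond orders sum to 3 (valence 4) → 1 H
  atom 11: C, bond orders sum to 4 (valence 4) → 0 H
  atom 12: C, bond orders sum to 4 (valence 4) → 0 H
  atom 13: N, bond orders sum to 1 (valence 3) → 2 H
  atom 14: O, bond orders sum to 2 (valence 2) → 0 H
  atom 15: C, bond orders sum to 4 (valence 4) → 0 H
  atom 16: C, bond orders sum to 4 (valence 4) → 0 H
  atom 17: F (halogen, monovalent) → 0 H
  atom 18: F (halogen, monovalent) → 0 H
  atom 19: F (halogen, monovalent) → 0 H
Totals → C:12, H:6, F:5, N:1, O:1.
In Hill order: C12H6F5NO.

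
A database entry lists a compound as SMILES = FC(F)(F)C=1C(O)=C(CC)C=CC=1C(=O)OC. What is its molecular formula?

C11H11F3O3

Walk through each heavy atom and fill implicit hydrogens from standard valence (C 4, N 3, O 2, S 2, halogen 1):
  atom 1: F (halogen, monovalent) → 0 H
  atom 2: C, bond orders sum to 4 (valence 4) → 0 H
  atom 3: F (halogen, monovalent) → 0 H
  atom 4: F (halogen, monovalent) → 0 H
  atom 5: C, bond orders sum to 4 (valence 4) → 0 H
  atom 6: C, bond orders sum to 4 (valence 4) → 0 H
  atom 7: O, bond orders sum to 1 (valence 2) → 1 H
  atom 8: C, bond orders sum to 4 (valence 4) → 0 H
  atom 9: C, bond orders sum to 2 (valence 4) → 2 H
  atom 10: C, bond orders sum to 1 (valence 4) → 3 H
  atom 11: C, bond orders sum to 3 (valence 4) → 1 H
  atom 12: C, bond orders sum to 3 (valence 4) → 1 H
  atom 13: C, bond orders sum to 4 (valence 4) → 0 H
  atom 14: C, bond orders sum to 4 (valence 4) → 0 H
  atom 15: O, bond orders sum to 2 (valence 2) → 0 H
  atom 16: O, bond orders sum to 2 (valence 2) → 0 H
  atom 17: C, bond orders sum to 1 (valence 4) → 3 H
Totals → C:11, H:11, F:3, O:3.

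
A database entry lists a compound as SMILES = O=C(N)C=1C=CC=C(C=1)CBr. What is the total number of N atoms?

1

Scan the SMILES for N atoms (remember two-letter symbols like Cl and Br are single atoms).
Nitrogen count: 1.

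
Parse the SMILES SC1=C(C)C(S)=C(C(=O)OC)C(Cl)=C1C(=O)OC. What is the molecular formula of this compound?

C11H11ClO4S2

Walk through each heavy atom and fill implicit hydrogens from standard valence (C 4, N 3, O 2, S 2, halogen 1):
  atom 1: S, bond orders sum to 1 (valence 2) → 1 H
  atom 2: C, bond orders sum to 4 (valence 4) → 0 H
  atom 3: C, bond orders sum to 4 (valence 4) → 0 H
  atom 4: C, bond orders sum to 1 (valence 4) → 3 H
  atom 5: C, bond orders sum to 4 (valence 4) → 0 H
  atom 6: S, bond orders sum to 1 (valence 2) → 1 H
  atom 7: C, bond orders sum to 4 (valence 4) → 0 H
  atom 8: C, bond orders sum to 4 (valence 4) → 0 H
  atom 9: O, bond orders sum to 2 (valence 2) → 0 H
  atom 10: O, bond orders sum to 2 (valence 2) → 0 H
  atom 11: C, bond orders sum to 1 (valence 4) → 3 H
  atom 12: C, bond orders sum to 4 (valence 4) → 0 H
  atom 13: Cl (halogen, monovalent) → 0 H
  atom 14: C, bond orders sum to 4 (valence 4) → 0 H
  atom 15: C, bond orders sum to 4 (valence 4) → 0 H
  atom 16: O, bond orders sum to 2 (valence 2) → 0 H
  atom 17: O, bond orders sum to 2 (valence 2) → 0 H
  atom 18: C, bond orders sum to 1 (valence 4) → 3 H
Totals → C:11, H:11, Cl:1, O:4, S:2.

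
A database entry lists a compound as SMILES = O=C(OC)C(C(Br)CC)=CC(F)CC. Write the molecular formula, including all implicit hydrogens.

C10H16BrFO2

Walk through each heavy atom and fill implicit hydrogens from standard valence (C 4, N 3, O 2, S 2, halogen 1):
  atom 1: O, bond orders sum to 2 (valence 2) → 0 H
  atom 2: C, bond orders sum to 4 (valence 4) → 0 H
  atom 3: O, bond orders sum to 2 (valence 2) → 0 H
  atom 4: C, bond orders sum to 1 (valence 4) → 3 H
  atom 5: C, bond orders sum to 4 (valence 4) → 0 H
  atom 6: C, bond orders sum to 3 (valence 4) → 1 H
  atom 7: Br (halogen, monovalent) → 0 H
  atom 8: C, bond orders sum to 2 (valence 4) → 2 H
  atom 9: C, bond orders sum to 1 (valence 4) → 3 H
  atom 10: C, bond orders sum to 3 (valence 4) → 1 H
  atom 11: C, bond orders sum to 3 (valence 4) → 1 H
  atom 12: F (halogen, monovalent) → 0 H
  atom 13: C, bond orders sum to 2 (valence 4) → 2 H
  atom 14: C, bond orders sum to 1 (valence 4) → 3 H
Totals → C:10, H:16, Br:1, F:1, O:2.
In Hill order: C10H16BrFO2.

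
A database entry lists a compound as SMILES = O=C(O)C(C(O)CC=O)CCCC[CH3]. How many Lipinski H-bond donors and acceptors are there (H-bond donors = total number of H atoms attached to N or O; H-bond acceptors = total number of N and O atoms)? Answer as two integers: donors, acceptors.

2, 4

Donors: find every N or O and count the H atoms it carries.
  atom 1 (O): bond orders sum to 2 → 0 H
  atom 3 (O): bond orders sum to 1 → 1 H
  atom 6 (O): bond orders sum to 1 → 1 H
  atom 9 (O): bond orders sum to 2 → 0 H
Lipinski HBD = 2.
Acceptors: N atoms = 0, O atoms = 4 → HBA = 4.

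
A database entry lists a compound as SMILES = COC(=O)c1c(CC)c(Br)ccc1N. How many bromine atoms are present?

1

Scan the SMILES for Br atoms (remember two-letter symbols like Cl and Br are single atoms).
Bromine count: 1.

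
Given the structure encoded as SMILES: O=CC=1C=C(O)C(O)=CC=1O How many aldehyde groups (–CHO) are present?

1

The aldehyde motif appears at heavy-atom position 2 in the SMILES.
Other groups present: 3 hydroxyl.
Aldehyde count: 1.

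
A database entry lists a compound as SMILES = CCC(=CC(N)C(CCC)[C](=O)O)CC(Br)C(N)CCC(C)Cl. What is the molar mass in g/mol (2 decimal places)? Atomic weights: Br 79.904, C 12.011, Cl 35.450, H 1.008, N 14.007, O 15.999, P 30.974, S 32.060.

First, the molecular formula is C17H32BrClN2O2 (counting implicit H from valence).
  Br: 1 × 79.904 = 79.904
  C: 17 × 12.011 = 204.187
  Cl: 1 × 35.450 = 35.450
  H: 32 × 1.008 = 32.256
  N: 2 × 14.007 = 28.014
  O: 2 × 15.999 = 31.998
Sum: 1×79.904 + 17×12.011 + 1×35.450 + 32×1.008 + 2×14.007 + 2×15.999 = 411.809 → 411.81 g/mol.

411.81 g/mol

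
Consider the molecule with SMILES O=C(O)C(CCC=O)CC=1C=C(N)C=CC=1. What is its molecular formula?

C12H15NO3

Walk through each heavy atom and fill implicit hydrogens from standard valence (C 4, N 3, O 2, S 2, halogen 1):
  atom 1: O, bond orders sum to 2 (valence 2) → 0 H
  atom 2: C, bond orders sum to 4 (valence 4) → 0 H
  atom 3: O, bond orders sum to 1 (valence 2) → 1 H
  atom 4: C, bond orders sum to 3 (valence 4) → 1 H
  atom 5: C, bond orders sum to 2 (valence 4) → 2 H
  atom 6: C, bond orders sum to 2 (valence 4) → 2 H
  atom 7: C, bond orders sum to 3 (valence 4) → 1 H
  atom 8: O, bond orders sum to 2 (valence 2) → 0 H
  atom 9: C, bond orders sum to 2 (valence 4) → 2 H
  atom 10: C, bond orders sum to 4 (valence 4) → 0 H
  atom 11: C, bond orders sum to 3 (valence 4) → 1 H
  atom 12: C, bond orders sum to 4 (valence 4) → 0 H
  atom 13: N, bond orders sum to 1 (valence 3) → 2 H
  atom 14: C, bond orders sum to 3 (valence 4) → 1 H
  atom 15: C, bond orders sum to 3 (valence 4) → 1 H
  atom 16: C, bond orders sum to 3 (valence 4) → 1 H
Totals → C:12, H:15, N:1, O:3.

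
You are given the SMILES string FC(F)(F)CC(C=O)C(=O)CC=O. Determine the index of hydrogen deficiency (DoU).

3

Degree of unsaturation = (number of rings) + (number of π bonds).
Ring closures in the SMILES: 0.
π bonds: 3 double bonds (each 1 DoU) → 3 DoU from unsaturation.
Total DoU = 0 + 3 = 3.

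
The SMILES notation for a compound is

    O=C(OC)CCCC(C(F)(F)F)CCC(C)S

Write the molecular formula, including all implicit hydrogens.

C11H19F3O2S

Walk through each heavy atom and fill implicit hydrogens from standard valence (C 4, N 3, O 2, S 2, halogen 1):
  atom 1: O, bond orders sum to 2 (valence 2) → 0 H
  atom 2: C, bond orders sum to 4 (valence 4) → 0 H
  atom 3: O, bond orders sum to 2 (valence 2) → 0 H
  atom 4: C, bond orders sum to 1 (valence 4) → 3 H
  atom 5: C, bond orders sum to 2 (valence 4) → 2 H
  atom 6: C, bond orders sum to 2 (valence 4) → 2 H
  atom 7: C, bond orders sum to 2 (valence 4) → 2 H
  atom 8: C, bond orders sum to 3 (valence 4) → 1 H
  atom 9: C, bond orders sum to 4 (valence 4) → 0 H
  atom 10: F (halogen, monovalent) → 0 H
  atom 11: F (halogen, monovalent) → 0 H
  atom 12: F (halogen, monovalent) → 0 H
  atom 13: C, bond orders sum to 2 (valence 4) → 2 H
  atom 14: C, bond orders sum to 2 (valence 4) → 2 H
  atom 15: C, bond orders sum to 3 (valence 4) → 1 H
  atom 16: C, bond orders sum to 1 (valence 4) → 3 H
  atom 17: S, bond orders sum to 1 (valence 2) → 1 H
Totals → C:11, H:19, F:3, O:2, S:1.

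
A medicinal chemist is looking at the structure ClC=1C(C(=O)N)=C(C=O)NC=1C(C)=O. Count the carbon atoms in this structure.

8

Count every carbon token in the SMILES (each C, including those in ring-closure positions and inside branches).
Carbon count: 8.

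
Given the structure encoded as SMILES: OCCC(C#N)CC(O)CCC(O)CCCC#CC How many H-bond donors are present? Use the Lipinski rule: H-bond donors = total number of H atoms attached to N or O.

Donors: find every N or O and count the H atoms it carries.
  atom 1 (O): bond orders sum to 1 → 1 H
  atom 6 (N): bond orders sum to 3 → 0 H
  atom 9 (O): bond orders sum to 1 → 1 H
  atom 13 (O): bond orders sum to 1 → 1 H
Lipinski HBD = 3.

3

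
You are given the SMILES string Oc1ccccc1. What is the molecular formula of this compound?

Walk through each heavy atom and fill implicit hydrogens from standard valence (C 4, N 3, O 2, S 2, halogen 1); for lowercase aromatic atoms, an aromatic c carries 1 H when it has two neighbours and 0 H with three, and aromatic n carries 0 H:
  atom 1: O, bond orders sum to 1 (valence 2) → 1 H
  atom 2: aromatic c, 3 neighbours → 0 H
  atom 3: aromatic c, 2 neighbours → 1 H
  atom 4: aromatic c, 2 neighbours → 1 H
  atom 5: aromatic c, 2 neighbours → 1 H
  atom 6: aromatic c, 2 neighbours → 1 H
  atom 7: aromatic c, 2 neighbours → 1 H
Totals → C:6, H:6, O:1.
In Hill order: C6H6O.

C6H6O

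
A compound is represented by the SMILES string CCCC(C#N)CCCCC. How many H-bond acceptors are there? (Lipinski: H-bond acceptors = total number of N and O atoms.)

N atoms: 1; O atoms: 0.
Lipinski HBA = 1 + 0 = 1.

1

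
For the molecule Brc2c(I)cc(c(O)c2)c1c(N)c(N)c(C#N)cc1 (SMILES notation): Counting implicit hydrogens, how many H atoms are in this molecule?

9

Walk through each heavy atom and fill implicit hydrogens from standard valence (C 4, N 3, O 2, S 2, halogen 1); for lowercase aromatic atoms, an aromatic c carries 1 H when it has two neighbours and 0 H with three, and aromatic n carries 0 H:
  atom 1: Br (halogen, monovalent) → 0 H
  atom 2: aromatic c, 3 neighbours → 0 H
  atom 3: aromatic c, 3 neighbours → 0 H
  atom 4: I (halogen, monovalent) → 0 H
  atom 5: aromatic c, 2 neighbours → 1 H
  atom 6: aromatic c, 3 neighbours → 0 H
  atom 7: aromatic c, 3 neighbours → 0 H
  atom 8: O, bond orders sum to 1 (valence 2) → 1 H
  atom 9: aromatic c, 2 neighbours → 1 H
  atom 10: aromatic c, 3 neighbours → 0 H
  atom 11: aromatic c, 3 neighbours → 0 H
  atom 12: N, bond orders sum to 1 (valence 3) → 2 H
  atom 13: aromatic c, 3 neighbours → 0 H
  atom 14: N, bond orders sum to 1 (valence 3) → 2 H
  atom 15: aromatic c, 3 neighbours → 0 H
  atom 16: C, bond orders sum to 4 (valence 4) → 0 H
  atom 17: N, bond orders sum to 3 (valence 3) → 0 H
  atom 18: aromatic c, 2 neighbours → 1 H
  atom 19: aromatic c, 2 neighbours → 1 H
Total hydrogens: 9.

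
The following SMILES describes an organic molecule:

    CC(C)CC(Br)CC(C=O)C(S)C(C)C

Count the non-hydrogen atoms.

15

Every atom symbol written in the SMILES (organic subset) is one heavy atom; implicit H are not written.
Heavy atoms by element → Br:1, C:12, O:1, S:1.
Total: 15.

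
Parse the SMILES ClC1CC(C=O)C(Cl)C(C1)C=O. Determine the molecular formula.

Walk through each heavy atom and fill implicit hydrogens from standard valence (C 4, N 3, O 2, S 2, halogen 1):
  atom 1: Cl (halogen, monovalent) → 0 H
  atom 2: C, bond orders sum to 3 (valence 4) → 1 H
  atom 3: C, bond orders sum to 2 (valence 4) → 2 H
  atom 4: C, bond orders sum to 3 (valence 4) → 1 H
  atom 5: C, bond orders sum to 3 (valence 4) → 1 H
  atom 6: O, bond orders sum to 2 (valence 2) → 0 H
  atom 7: C, bond orders sum to 3 (valence 4) → 1 H
  atom 8: Cl (halogen, monovalent) → 0 H
  atom 9: C, bond orders sum to 3 (valence 4) → 1 H
  atom 10: C, bond orders sum to 2 (valence 4) → 2 H
  atom 11: C, bond orders sum to 3 (valence 4) → 1 H
  atom 12: O, bond orders sum to 2 (valence 2) → 0 H
Totals → C:8, H:10, Cl:2, O:2.

C8H10Cl2O2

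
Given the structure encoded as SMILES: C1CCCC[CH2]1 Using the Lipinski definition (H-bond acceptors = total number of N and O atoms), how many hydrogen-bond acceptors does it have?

0

N atoms: 0; O atoms: 0.
Lipinski HBA = 0 + 0 = 0.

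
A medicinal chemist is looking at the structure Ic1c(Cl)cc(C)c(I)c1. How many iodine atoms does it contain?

2

Scan the SMILES for I atoms (remember two-letter symbols like Cl and Br are single atoms).
Iodine count: 2.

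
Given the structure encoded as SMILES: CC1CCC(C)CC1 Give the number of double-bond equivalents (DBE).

Degree of unsaturation = (number of rings) + (number of π bonds).
Ring closures in the SMILES: 1.
π bonds: none → 0 DoU from unsaturation.
Total DoU = 1 + 0 = 1.

1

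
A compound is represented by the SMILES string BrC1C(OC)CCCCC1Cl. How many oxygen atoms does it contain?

1

Scan the SMILES for O atoms (remember two-letter symbols like Cl and Br are single atoms).
Oxygen count: 1.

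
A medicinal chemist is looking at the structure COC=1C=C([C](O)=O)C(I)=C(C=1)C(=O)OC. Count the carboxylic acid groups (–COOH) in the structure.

The carboxylic acid motif appears at heavy-atom position 6 in the SMILES.
Other groups present: 1 ester, 1 ether.
Carboxylic acid count: 1.

1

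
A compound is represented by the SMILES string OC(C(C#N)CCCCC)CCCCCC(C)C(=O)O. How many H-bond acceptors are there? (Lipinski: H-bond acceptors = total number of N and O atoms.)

4

N atoms: 1; O atoms: 3.
Lipinski HBA = 1 + 3 = 4.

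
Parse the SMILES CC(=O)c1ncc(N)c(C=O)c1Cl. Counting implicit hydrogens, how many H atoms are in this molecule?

Walk through each heavy atom and fill implicit hydrogens from standard valence (C 4, N 3, O 2, S 2, halogen 1); for lowercase aromatic atoms, an aromatic c carries 1 H when it has two neighbours and 0 H with three, and aromatic n carries 0 H:
  atom 1: C, bond orders sum to 1 (valence 4) → 3 H
  atom 2: C, bond orders sum to 4 (valence 4) → 0 H
  atom 3: O, bond orders sum to 2 (valence 2) → 0 H
  atom 4: aromatic c, 3 neighbours → 0 H
  atom 5: aromatic n, 2 neighbours → 0 H
  atom 6: aromatic c, 2 neighbours → 1 H
  atom 7: aromatic c, 3 neighbours → 0 H
  atom 8: N, bond orders sum to 1 (valence 3) → 2 H
  atom 9: aromatic c, 3 neighbours → 0 H
  atom 10: C, bond orders sum to 3 (valence 4) → 1 H
  atom 11: O, bond orders sum to 2 (valence 2) → 0 H
  atom 12: aromatic c, 3 neighbours → 0 H
  atom 13: Cl (halogen, monovalent) → 0 H
Total hydrogens: 7.

7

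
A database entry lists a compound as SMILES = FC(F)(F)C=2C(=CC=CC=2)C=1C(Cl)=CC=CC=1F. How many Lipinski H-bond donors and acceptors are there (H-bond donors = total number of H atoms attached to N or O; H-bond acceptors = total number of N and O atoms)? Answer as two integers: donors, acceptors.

0, 0

Donors: find every N or O and count the H atoms it carries.
  (no N or O atoms present)
Lipinski HBD = 0.
Acceptors: N atoms = 0, O atoms = 0 → HBA = 0.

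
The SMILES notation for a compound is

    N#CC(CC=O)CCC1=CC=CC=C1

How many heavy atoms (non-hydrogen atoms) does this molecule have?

14

Every atom symbol written in the SMILES (organic subset) is one heavy atom; implicit H are not written.
Heavy atoms by element → C:12, N:1, O:1.
Total: 14.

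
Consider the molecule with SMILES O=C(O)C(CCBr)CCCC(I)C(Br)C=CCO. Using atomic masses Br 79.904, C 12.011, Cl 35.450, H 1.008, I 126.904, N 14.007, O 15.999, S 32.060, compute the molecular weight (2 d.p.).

First, the molecular formula is C12H19Br2IO3 (counting implicit H from valence).
  Br: 2 × 79.904 = 159.808
  C: 12 × 12.011 = 144.132
  H: 19 × 1.008 = 19.152
  I: 1 × 126.904 = 126.904
  O: 3 × 15.999 = 47.997
Sum: 2×79.904 + 12×12.011 + 19×1.008 + 1×126.904 + 3×15.999 = 497.993 → 497.99 g/mol.

497.99 g/mol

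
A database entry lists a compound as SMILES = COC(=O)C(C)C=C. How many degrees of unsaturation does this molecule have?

Degree of unsaturation = (number of rings) + (number of π bonds).
Ring closures in the SMILES: 0.
π bonds: 2 double bonds (each 1 DoU) → 2 DoU from unsaturation.
Total DoU = 0 + 2 = 2.

2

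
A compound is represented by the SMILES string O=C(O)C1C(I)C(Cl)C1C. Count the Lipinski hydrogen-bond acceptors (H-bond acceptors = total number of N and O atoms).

N atoms: 0; O atoms: 2.
Lipinski HBA = 0 + 2 = 2.

2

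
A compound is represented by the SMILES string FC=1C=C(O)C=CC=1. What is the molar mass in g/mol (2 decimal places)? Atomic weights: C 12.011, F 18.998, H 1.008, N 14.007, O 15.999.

First, the molecular formula is C6H5FO (counting implicit H from valence).
  C: 6 × 12.011 = 72.066
  F: 1 × 18.998 = 18.998
  H: 5 × 1.008 = 5.040
  O: 1 × 15.999 = 15.999
Sum: 6×12.011 + 1×18.998 + 5×1.008 + 1×15.999 = 112.103 → 112.10 g/mol.

112.10 g/mol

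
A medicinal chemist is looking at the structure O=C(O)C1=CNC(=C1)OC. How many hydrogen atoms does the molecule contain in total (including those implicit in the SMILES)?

7

Walk through each heavy atom and fill implicit hydrogens from standard valence (C 4, N 3, O 2, S 2, halogen 1):
  atom 1: O, bond orders sum to 2 (valence 2) → 0 H
  atom 2: C, bond orders sum to 4 (valence 4) → 0 H
  atom 3: O, bond orders sum to 1 (valence 2) → 1 H
  atom 4: C, bond orders sum to 4 (valence 4) → 0 H
  atom 5: C, bond orders sum to 3 (valence 4) → 1 H
  atom 6: N, bond orders sum to 2 (valence 3) → 1 H
  atom 7: C, bond orders sum to 4 (valence 4) → 0 H
  atom 8: C, bond orders sum to 3 (valence 4) → 1 H
  atom 9: O, bond orders sum to 2 (valence 2) → 0 H
  atom 10: C, bond orders sum to 1 (valence 4) → 3 H
Total hydrogens: 7.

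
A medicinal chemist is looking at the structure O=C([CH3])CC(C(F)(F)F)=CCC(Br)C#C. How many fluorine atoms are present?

3

Scan the SMILES for F atoms (remember two-letter symbols like Cl and Br are single atoms).
Fluorine count: 3.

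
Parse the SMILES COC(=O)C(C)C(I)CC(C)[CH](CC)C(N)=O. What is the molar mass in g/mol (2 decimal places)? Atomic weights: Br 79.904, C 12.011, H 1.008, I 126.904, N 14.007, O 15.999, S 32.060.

355.22 g/mol

First, the molecular formula is C12H22INO3 (counting implicit H from valence).
  C: 12 × 12.011 = 144.132
  H: 22 × 1.008 = 22.176
  I: 1 × 126.904 = 126.904
  N: 1 × 14.007 = 14.007
  O: 3 × 15.999 = 47.997
Sum: 12×12.011 + 22×1.008 + 1×126.904 + 1×14.007 + 3×15.999 = 355.216 → 355.22 g/mol.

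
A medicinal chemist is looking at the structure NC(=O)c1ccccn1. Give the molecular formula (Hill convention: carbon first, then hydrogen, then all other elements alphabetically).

Walk through each heavy atom and fill implicit hydrogens from standard valence (C 4, N 3, O 2, S 2, halogen 1); for lowercase aromatic atoms, an aromatic c carries 1 H when it has two neighbours and 0 H with three, and aromatic n carries 0 H:
  atom 1: N, bond orders sum to 1 (valence 3) → 2 H
  atom 2: C, bond orders sum to 4 (valence 4) → 0 H
  atom 3: O, bond orders sum to 2 (valence 2) → 0 H
  atom 4: aromatic c, 3 neighbours → 0 H
  atom 5: aromatic c, 2 neighbours → 1 H
  atom 6: aromatic c, 2 neighbours → 1 H
  atom 7: aromatic c, 2 neighbours → 1 H
  atom 8: aromatic c, 2 neighbours → 1 H
  atom 9: aromatic n, 2 neighbours → 0 H
Totals → C:6, H:6, N:2, O:1.

C6H6N2O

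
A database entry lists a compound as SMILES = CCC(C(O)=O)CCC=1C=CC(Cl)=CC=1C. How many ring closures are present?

1

In SMILES, each pair of matching ring-closure digits denotes one ring-closing bond; the number of such bonds equals the number of independent rings.
Ring-closure bonds here: 1.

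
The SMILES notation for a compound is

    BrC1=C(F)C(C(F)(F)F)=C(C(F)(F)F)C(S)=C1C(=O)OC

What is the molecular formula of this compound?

Walk through each heavy atom and fill implicit hydrogens from standard valence (C 4, N 3, O 2, S 2, halogen 1):
  atom 1: Br (halogen, monovalent) → 0 H
  atom 2: C, bond orders sum to 4 (valence 4) → 0 H
  atom 3: C, bond orders sum to 4 (valence 4) → 0 H
  atom 4: F (halogen, monovalent) → 0 H
  atom 5: C, bond orders sum to 4 (valence 4) → 0 H
  atom 6: C, bond orders sum to 4 (valence 4) → 0 H
  atom 7: F (halogen, monovalent) → 0 H
  atom 8: F (halogen, monovalent) → 0 H
  atom 9: F (halogen, monovalent) → 0 H
  atom 10: C, bond orders sum to 4 (valence 4) → 0 H
  atom 11: C, bond orders sum to 4 (valence 4) → 0 H
  atom 12: F (halogen, monovalent) → 0 H
  atom 13: F (halogen, monovalent) → 0 H
  atom 14: F (halogen, monovalent) → 0 H
  atom 15: C, bond orders sum to 4 (valence 4) → 0 H
  atom 16: S, bond orders sum to 1 (valence 2) → 1 H
  atom 17: C, bond orders sum to 4 (valence 4) → 0 H
  atom 18: C, bond orders sum to 4 (valence 4) → 0 H
  atom 19: O, bond orders sum to 2 (valence 2) → 0 H
  atom 20: O, bond orders sum to 2 (valence 2) → 0 H
  atom 21: C, bond orders sum to 1 (valence 4) → 3 H
Totals → C:10, H:4, Br:1, F:7, O:2, S:1.

C10H4BrF7O2S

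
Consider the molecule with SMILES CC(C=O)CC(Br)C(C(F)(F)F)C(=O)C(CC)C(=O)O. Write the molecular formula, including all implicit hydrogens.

Walk through each heavy atom and fill implicit hydrogens from standard valence (C 4, N 3, O 2, S 2, halogen 1):
  atom 1: C, bond orders sum to 1 (valence 4) → 3 H
  atom 2: C, bond orders sum to 3 (valence 4) → 1 H
  atom 3: C, bond orders sum to 3 (valence 4) → 1 H
  atom 4: O, bond orders sum to 2 (valence 2) → 0 H
  atom 5: C, bond orders sum to 2 (valence 4) → 2 H
  atom 6: C, bond orders sum to 3 (valence 4) → 1 H
  atom 7: Br (halogen, monovalent) → 0 H
  atom 8: C, bond orders sum to 3 (valence 4) → 1 H
  atom 9: C, bond orders sum to 4 (valence 4) → 0 H
  atom 10: F (halogen, monovalent) → 0 H
  atom 11: F (halogen, monovalent) → 0 H
  atom 12: F (halogen, monovalent) → 0 H
  atom 13: C, bond orders sum to 4 (valence 4) → 0 H
  atom 14: O, bond orders sum to 2 (valence 2) → 0 H
  atom 15: C, bond orders sum to 3 (valence 4) → 1 H
  atom 16: C, bond orders sum to 2 (valence 4) → 2 H
  atom 17: C, bond orders sum to 1 (valence 4) → 3 H
  atom 18: C, bond orders sum to 4 (valence 4) → 0 H
  atom 19: O, bond orders sum to 2 (valence 2) → 0 H
  atom 20: O, bond orders sum to 1 (valence 2) → 1 H
Totals → C:12, H:16, Br:1, F:3, O:4.
In Hill order: C12H16BrF3O4.

C12H16BrF3O4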